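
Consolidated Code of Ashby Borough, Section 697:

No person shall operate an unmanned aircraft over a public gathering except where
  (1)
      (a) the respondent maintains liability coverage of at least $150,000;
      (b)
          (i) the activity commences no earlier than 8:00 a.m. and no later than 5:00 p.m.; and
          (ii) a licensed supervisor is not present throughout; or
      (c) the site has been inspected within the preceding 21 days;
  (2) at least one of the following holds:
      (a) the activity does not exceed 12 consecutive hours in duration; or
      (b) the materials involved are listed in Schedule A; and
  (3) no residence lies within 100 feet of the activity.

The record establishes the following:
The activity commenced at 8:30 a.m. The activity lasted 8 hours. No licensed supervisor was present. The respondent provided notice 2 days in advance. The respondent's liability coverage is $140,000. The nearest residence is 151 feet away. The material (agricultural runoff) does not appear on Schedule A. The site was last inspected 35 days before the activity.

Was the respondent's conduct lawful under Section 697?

(a) coverage ≥ $150,000 — fails.
(i) start within hours — satisfied.
(ii) not (supervisor present) — met.
(b): T AND T → true.
(c) site inspected — fails.
(1) = F OR T OR F = true.
(a) ≤ 12 hrs duration — satisfied.
(b) Schedule A material — not satisfied.
So (2) is satisfied (T OR F).
(3) no residence in 100 ft — holds.
Overall = T AND T AND T = true.

Yes — lawful.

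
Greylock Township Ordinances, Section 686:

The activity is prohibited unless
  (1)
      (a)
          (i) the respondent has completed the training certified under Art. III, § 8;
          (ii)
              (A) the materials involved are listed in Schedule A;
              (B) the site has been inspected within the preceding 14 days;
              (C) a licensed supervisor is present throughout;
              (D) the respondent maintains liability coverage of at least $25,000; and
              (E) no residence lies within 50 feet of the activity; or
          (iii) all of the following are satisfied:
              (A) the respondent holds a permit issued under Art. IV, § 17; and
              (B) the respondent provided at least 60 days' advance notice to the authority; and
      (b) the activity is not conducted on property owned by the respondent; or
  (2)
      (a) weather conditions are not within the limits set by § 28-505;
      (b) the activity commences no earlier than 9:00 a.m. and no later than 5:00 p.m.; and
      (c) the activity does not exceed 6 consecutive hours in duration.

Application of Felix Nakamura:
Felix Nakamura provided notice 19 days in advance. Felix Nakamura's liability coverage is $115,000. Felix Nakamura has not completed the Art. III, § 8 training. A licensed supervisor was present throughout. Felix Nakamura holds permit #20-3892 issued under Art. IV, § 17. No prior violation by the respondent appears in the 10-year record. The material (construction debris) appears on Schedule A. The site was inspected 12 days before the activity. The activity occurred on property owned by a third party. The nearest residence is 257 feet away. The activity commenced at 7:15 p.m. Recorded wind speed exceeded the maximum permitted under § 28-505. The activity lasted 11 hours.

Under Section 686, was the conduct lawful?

Yes — lawful.

(i) training certified — not met.
(A) Schedule A material — met.
(B) site inspected — met.
(C) supervisor present — met.
(D) coverage ≥ $25,000 — met.
(E) no residence in 50 ft — holds.
(ii): T AND T AND T AND T AND T → true.
(A) holds permit — holds.
(B) ≥60 days' notice — not met.
(iii): T AND F → false.
So (a) is satisfied (F OR T OR F).
(b) not (own property) — holds.
(1): T AND T → true.
(a) not (weather ok) — satisfied.
(b) start within hours — fails.
(c) ≤ 6 hrs duration — not met.
(2): T AND F AND F → false.
Overall: T OR F → true.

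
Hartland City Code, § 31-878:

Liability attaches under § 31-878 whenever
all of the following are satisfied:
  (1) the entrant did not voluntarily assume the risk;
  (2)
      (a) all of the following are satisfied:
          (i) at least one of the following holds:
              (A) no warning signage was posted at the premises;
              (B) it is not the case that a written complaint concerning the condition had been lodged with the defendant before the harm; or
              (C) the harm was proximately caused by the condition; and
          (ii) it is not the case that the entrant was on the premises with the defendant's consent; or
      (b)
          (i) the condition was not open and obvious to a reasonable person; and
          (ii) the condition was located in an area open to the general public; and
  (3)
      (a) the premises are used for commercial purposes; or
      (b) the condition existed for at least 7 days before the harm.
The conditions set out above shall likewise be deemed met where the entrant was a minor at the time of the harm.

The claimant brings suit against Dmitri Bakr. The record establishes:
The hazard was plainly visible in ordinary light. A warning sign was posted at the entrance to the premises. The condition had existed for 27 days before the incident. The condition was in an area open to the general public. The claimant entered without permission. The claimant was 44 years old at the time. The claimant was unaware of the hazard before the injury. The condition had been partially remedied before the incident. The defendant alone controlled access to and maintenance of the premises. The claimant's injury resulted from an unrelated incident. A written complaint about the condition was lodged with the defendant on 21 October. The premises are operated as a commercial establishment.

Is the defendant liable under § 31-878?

(1) no assumed risk — met.
(A) no signage posted — not met.
(B) not (complaint lodged) — fails.
(C) proximate cause — not met.
(i): F OR F OR F → false.
(ii) not (consent to enter) — satisfied.
(a) = F AND T = false.
(i) not open/obvious — fails.
(ii) public area — holds.
(b): F AND T → false.
(2) = F OR F = false.
(a) commercial use — holds.
(b) condition ≥7 days old — met.
(3) = T OR T = true.
Overall: T AND F AND T → false.
Exception (entrant a minor) — not satisfied.
Result: main false OR exception false → false.

No — not liable.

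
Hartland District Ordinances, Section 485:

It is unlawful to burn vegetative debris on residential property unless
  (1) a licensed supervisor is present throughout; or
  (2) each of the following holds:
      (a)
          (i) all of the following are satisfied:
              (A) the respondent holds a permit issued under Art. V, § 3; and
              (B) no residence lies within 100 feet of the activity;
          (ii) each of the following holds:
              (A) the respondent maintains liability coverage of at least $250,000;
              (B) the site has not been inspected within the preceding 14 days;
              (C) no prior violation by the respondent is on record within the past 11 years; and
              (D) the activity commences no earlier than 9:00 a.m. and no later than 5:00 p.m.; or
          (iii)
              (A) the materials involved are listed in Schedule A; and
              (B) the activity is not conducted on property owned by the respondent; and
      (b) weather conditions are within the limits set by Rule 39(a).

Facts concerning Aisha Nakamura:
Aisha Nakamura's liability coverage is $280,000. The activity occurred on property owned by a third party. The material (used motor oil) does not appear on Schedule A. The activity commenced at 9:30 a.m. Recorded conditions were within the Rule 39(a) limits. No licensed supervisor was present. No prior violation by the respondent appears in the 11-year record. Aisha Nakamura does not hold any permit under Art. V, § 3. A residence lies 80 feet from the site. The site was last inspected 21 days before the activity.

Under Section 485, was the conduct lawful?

Yes — lawful.

(1) supervisor present — fails.
(A) holds permit — not met.
(B) no residence in 100 ft — not satisfied.
So (i) is not satisfied (F AND F).
(A) coverage ≥ $250,000 — satisfied.
(B) not (site inspected) — holds.
(C) no prior violation — holds.
(D) start within hours — satisfied.
(ii): T AND T AND T AND T → true.
(A) Schedule A material — fails.
(B) not (own property) — met.
(iii): F AND T → false.
(a) = F OR T OR F = true.
(b) weather ok — met.
(2): T AND T → true.
Overall: F OR T → true.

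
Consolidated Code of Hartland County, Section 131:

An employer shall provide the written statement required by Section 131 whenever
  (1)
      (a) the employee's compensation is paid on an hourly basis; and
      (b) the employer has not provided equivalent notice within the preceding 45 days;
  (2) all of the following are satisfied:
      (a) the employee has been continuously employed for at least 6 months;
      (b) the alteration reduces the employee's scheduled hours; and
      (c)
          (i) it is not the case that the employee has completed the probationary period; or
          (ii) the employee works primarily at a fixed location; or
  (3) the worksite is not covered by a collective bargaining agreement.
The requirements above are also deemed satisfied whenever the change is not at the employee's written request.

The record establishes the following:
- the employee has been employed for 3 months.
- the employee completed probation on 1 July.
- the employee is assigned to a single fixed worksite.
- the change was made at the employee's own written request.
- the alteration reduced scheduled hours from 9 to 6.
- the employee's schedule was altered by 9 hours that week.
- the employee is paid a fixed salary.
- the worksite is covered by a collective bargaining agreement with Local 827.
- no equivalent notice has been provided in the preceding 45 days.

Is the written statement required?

No — not required.

(a) hourly-paid — not met.
(b) no recent notice — holds.
So (1) is not satisfied (F AND T).
(a) tenure ≥ 6 mo. — not met.
(b) hours reduced — holds.
(i) not (past probation) — not met.
(ii) fixed location — met.
(c): F OR T → true.
(2) = F AND T AND T = false.
(3) no CBA — not met.
Overall = F OR F OR F = false.
Exception (not employee-requested) — not satisfied.
Result: main false OR exception false → false.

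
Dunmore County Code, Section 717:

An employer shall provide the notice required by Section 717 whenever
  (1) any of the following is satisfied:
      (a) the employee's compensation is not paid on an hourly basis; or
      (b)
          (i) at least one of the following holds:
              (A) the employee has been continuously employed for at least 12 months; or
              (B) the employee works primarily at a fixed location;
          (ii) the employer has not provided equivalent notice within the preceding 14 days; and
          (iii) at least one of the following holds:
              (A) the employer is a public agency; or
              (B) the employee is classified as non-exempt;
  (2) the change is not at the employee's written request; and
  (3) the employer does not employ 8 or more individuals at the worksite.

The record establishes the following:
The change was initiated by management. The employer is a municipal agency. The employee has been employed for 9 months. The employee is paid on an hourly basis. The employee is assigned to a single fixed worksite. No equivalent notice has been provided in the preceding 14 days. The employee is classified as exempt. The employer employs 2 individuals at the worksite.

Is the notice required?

Yes — required.

(a) not (hourly-paid) — not satisfied.
(A) tenure ≥ 12 mo. — fails.
(B) fixed location — met.
(i) = F OR T = true.
(ii) no recent notice — met.
(A) public agency — holds.
(B) non-exempt — not met.
So (iii) is satisfied (T OR F).
(b) = T AND T AND T = true.
(1): F OR T → true.
(2) not employee-requested — met.
(3) not (≥ 8 at site) — met.
Overall = T AND T AND T = true.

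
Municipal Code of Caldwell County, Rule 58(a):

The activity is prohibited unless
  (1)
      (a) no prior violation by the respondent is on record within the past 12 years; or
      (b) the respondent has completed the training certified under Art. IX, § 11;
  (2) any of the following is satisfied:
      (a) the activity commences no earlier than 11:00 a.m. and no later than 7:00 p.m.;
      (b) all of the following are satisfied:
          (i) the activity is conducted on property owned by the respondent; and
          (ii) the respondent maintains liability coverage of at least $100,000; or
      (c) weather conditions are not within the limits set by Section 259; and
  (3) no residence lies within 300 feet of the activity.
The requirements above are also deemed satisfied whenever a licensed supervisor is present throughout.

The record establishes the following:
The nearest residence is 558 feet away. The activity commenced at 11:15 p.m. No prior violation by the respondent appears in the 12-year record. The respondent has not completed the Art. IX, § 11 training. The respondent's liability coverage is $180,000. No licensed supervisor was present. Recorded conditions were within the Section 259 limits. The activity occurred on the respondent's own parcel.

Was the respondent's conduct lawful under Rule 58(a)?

Yes — lawful.

(a) no prior violation — met.
(b) training certified — fails.
So (1) is satisfied (T OR F).
(a) start within hours — not met.
(i) own property — holds.
(ii) coverage ≥ $100,000 — holds.
(b): T AND T → true.
(c) not (weather ok) — fails.
(2): F OR T OR F → true.
(3) no residence in 300 ft — satisfied.
Overall: T AND T AND T → true.
Exception (supervisor present) — not satisfied.
Result: main true OR exception false → true.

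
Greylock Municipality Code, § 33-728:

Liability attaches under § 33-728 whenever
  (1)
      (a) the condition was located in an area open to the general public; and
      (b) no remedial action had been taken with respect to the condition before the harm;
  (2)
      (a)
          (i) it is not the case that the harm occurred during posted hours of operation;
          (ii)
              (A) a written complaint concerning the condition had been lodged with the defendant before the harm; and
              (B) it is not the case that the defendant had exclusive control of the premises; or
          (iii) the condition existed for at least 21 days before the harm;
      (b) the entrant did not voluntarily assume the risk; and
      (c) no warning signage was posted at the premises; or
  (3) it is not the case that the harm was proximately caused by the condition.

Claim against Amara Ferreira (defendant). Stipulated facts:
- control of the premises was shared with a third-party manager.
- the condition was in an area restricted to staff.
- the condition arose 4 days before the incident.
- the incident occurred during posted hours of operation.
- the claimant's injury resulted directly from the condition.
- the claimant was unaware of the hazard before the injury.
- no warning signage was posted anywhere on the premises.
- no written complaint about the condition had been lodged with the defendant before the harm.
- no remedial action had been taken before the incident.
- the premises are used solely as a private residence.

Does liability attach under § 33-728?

(a) public area — not met.
(b) no remedial action — holds.
(1): F AND T → false.
(i) not (during posted hours) — fails.
(A) complaint lodged — fails.
(B) not (exclusive control) — holds.
So (ii) is not satisfied (F AND T).
(iii) condition ≥21 days old — fails.
So (a) is not satisfied (F OR F OR F).
(b) no assumed risk — satisfied.
(c) no signage posted — holds.
So (2) is not satisfied (F AND T AND T).
(3) not (proximate cause) — fails.
So Overall is not satisfied (F OR F OR F).

No — not liable.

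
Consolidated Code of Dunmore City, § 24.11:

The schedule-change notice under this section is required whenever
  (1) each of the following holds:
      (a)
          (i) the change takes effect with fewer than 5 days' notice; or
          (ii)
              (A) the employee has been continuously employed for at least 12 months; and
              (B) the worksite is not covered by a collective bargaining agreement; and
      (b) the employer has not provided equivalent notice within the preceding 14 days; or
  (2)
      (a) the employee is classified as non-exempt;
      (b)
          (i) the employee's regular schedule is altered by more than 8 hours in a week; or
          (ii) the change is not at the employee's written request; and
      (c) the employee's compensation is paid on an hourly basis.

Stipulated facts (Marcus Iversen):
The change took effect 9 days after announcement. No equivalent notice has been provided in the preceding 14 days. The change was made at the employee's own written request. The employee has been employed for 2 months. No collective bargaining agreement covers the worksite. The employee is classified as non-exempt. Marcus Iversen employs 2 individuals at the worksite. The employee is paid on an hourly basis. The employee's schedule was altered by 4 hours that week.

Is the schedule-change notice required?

No — not required.

(i) < 5 days' notice — not met.
(A) tenure ≥ 12 mo. — fails.
(B) no CBA — satisfied.
(ii): F AND T → false.
So (a) is not satisfied (F OR F).
(b) no recent notice — met.
(1) = F AND T = false.
(a) non-exempt — met.
(i) schedule shift > 8h — not met.
(ii) not employee-requested — not met.
(b): F OR F → false.
(c) hourly-paid — holds.
So (2) is not satisfied (T AND F AND T).
Overall: F OR F → false.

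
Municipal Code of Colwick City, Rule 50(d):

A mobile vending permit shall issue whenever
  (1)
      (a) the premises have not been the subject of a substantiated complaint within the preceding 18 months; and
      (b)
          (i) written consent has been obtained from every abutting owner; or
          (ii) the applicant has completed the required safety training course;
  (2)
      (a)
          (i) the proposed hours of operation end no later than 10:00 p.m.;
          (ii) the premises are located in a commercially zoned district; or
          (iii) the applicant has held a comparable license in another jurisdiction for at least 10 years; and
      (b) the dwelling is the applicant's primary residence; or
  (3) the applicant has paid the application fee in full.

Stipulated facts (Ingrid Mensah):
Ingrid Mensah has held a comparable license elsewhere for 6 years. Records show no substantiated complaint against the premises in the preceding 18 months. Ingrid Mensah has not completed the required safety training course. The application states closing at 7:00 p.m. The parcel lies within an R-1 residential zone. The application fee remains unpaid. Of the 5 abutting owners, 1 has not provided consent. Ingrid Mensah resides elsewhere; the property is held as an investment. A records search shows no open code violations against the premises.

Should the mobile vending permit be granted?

(a) no complaint in 18 mo. — satisfied.
(i) all abutters consent — not satisfied.
(ii) safety training — fails.
So (b) is not satisfied (F OR F).
(1) = T AND F = false.
(i) closes by 10 p.m. — holds.
(ii) commercially zoned — fails.
(iii) prior license ≥ 10 yr — not satisfied.
(a): T OR F OR F → true.
(b) primary residence — fails.
(2): T AND F → false.
(3) fee paid — not met.
Overall = F OR F OR F = false.

No — denied.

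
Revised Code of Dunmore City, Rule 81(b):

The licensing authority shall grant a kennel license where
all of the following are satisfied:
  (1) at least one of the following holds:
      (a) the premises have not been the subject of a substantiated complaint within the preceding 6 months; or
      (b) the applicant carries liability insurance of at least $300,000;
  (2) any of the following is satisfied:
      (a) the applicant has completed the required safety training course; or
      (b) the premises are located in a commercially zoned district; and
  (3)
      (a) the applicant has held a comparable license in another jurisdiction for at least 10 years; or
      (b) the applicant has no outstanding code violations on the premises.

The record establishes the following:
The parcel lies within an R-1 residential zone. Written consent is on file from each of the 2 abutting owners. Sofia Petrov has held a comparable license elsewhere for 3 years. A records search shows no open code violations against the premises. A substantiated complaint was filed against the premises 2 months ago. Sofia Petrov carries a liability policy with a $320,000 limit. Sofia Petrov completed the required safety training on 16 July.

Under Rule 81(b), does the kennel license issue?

Yes — granted.

(a) no complaint in 6 mo. — not satisfied.
(b) insurance ≥ $300,000 — met.
(1) = F OR T = true.
(a) safety training — satisfied.
(b) commercially zoned — not met.
(2) = T OR F = true.
(a) prior license ≥ 10 yr — fails.
(b) no code violations — met.
(3): F OR T → true.
So Overall is satisfied (T AND T AND T).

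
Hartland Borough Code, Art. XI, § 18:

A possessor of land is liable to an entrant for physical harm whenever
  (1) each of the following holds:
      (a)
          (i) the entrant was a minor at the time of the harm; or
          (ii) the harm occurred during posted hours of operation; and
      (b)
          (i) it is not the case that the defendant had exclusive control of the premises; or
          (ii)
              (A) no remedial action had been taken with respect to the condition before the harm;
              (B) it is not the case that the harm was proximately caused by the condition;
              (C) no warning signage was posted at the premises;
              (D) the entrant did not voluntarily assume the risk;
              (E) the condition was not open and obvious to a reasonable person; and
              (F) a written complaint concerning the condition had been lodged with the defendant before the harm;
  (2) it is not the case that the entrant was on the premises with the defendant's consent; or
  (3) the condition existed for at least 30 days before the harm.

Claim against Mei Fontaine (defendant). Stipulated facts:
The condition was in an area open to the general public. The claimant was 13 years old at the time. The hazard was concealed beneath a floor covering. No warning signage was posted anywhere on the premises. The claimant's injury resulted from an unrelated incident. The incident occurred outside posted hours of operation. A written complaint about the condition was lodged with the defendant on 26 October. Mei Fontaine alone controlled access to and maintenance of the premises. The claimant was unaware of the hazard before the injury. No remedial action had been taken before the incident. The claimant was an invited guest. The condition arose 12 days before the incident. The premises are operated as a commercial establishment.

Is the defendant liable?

Yes — liable.

(i) entrant a minor — holds.
(ii) during posted hours — not satisfied.
(a) = T OR F = true.
(i) not (exclusive control) — not satisfied.
(A) no remedial action — holds.
(B) not (proximate cause) — holds.
(C) no signage posted — satisfied.
(D) no assumed risk — satisfied.
(E) not open/obvious — met.
(F) complaint lodged — met.
So (ii) is satisfied (T AND T AND T AND T AND T AND T).
(b) = F OR T = true.
(1): T AND T → true.
(2) not (consent to enter) — fails.
(3) condition ≥30 days old — fails.
So Overall is satisfied (T OR F OR F).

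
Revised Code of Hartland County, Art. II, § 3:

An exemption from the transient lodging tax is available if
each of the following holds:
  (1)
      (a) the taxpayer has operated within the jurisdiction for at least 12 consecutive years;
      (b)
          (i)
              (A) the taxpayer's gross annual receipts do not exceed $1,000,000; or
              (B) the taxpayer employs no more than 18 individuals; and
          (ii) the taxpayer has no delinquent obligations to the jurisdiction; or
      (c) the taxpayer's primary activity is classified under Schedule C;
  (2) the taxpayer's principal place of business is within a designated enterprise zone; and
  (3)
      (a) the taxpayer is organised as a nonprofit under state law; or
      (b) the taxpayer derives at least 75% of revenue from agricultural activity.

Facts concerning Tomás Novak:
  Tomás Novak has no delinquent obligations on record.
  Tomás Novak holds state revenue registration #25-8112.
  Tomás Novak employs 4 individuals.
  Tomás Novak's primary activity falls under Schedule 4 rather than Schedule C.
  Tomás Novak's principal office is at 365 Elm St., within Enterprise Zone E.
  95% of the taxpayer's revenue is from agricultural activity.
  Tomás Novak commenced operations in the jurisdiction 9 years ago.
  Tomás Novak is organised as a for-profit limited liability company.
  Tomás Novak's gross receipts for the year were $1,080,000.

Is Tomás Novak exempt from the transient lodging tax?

(a) ≥ 12 yrs in jurisdiction — not satisfied.
(A) receipts ≤ $1,000,000 — not satisfied.
(B) ≤ 18 employees — met.
(i): F OR T → true.
(ii) no delinquency — holds.
So (b) is satisfied (T AND T).
(c) Schedule C activity — not satisfied.
(1) = F OR T OR F = true.
(2) in enterprise zone — holds.
(a) nonprofit — not met.
(b) ≥75% agricultural — met.
So (3) is satisfied (F OR T).
Overall = T AND T AND T = true.

Yes — exempt.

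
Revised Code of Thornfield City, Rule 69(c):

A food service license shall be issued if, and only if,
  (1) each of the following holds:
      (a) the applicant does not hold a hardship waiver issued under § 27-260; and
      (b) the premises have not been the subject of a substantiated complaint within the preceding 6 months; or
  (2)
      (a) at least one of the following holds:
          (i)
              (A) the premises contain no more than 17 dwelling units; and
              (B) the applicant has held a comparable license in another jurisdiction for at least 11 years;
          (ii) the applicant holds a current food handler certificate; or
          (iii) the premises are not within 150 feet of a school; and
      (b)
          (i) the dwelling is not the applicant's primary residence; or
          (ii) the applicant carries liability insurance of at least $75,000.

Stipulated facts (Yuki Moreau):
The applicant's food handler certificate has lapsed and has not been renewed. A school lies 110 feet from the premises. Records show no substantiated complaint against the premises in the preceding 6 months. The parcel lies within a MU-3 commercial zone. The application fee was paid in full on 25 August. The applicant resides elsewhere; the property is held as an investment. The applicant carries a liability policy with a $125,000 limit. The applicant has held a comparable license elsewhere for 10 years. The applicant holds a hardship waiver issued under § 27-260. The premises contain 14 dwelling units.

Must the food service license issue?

No — denied.

(a) not (hardship waiver) — fails.
(b) no complaint in 6 mo. — met.
(1): F AND T → false.
(A) ≤ 17 units — satisfied.
(B) prior license ≥ 11 yr — not satisfied.
(i): T AND F → false.
(ii) food handler cert. — not met.
(iii) ≥150 ft from school — not satisfied.
So (a) is not satisfied (F OR F OR F).
(i) not (primary residence) — met.
(ii) insurance ≥ $75,000 — holds.
(b): T OR T → true.
(2): F AND T → false.
Overall: F OR F → false.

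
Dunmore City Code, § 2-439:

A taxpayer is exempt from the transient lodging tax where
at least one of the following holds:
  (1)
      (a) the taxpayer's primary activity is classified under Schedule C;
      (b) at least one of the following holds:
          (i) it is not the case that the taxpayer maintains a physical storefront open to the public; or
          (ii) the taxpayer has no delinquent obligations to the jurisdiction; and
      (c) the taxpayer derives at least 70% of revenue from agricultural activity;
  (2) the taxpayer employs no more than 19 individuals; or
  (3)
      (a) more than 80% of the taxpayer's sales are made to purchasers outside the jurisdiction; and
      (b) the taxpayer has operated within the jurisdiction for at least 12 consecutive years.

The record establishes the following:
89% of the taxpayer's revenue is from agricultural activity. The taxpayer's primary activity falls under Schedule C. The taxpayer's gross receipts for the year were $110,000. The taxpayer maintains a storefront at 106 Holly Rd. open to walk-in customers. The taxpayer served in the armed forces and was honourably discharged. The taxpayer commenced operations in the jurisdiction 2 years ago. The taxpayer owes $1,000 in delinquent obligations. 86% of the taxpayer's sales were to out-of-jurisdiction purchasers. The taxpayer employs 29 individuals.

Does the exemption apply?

No — not exempt.

(a) Schedule C activity — holds.
(i) not (has storefront) — not satisfied.
(ii) no delinquency — not satisfied.
(b) = F OR F = false.
(c) ≥70% agricultural — holds.
(1): T AND F AND T → false.
(2) ≤ 19 employees — not met.
(a) >80% out-of-jur. sales — met.
(b) ≥ 12 yrs in jurisdiction — not met.
(3) = T AND F = false.
Overall = F OR F OR F = false.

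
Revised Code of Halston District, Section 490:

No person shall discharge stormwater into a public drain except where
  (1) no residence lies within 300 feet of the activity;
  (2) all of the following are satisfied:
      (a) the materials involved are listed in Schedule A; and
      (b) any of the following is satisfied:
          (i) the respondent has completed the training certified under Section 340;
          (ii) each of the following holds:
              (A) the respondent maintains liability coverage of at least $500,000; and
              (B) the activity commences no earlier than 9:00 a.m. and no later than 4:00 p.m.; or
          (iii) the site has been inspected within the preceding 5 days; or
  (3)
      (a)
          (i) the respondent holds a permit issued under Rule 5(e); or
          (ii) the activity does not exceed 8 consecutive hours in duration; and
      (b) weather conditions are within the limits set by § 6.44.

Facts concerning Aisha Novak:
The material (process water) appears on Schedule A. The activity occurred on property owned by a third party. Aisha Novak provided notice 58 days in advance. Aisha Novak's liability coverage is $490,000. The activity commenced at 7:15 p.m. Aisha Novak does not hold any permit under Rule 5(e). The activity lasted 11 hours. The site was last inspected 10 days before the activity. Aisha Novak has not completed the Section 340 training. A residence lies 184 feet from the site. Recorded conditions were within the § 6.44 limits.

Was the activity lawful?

No — unlawful.

(1) no residence in 300 ft — not met.
(a) Schedule A material — met.
(i) training certified — not satisfied.
(A) coverage ≥ $500,000 — not met.
(B) start within hours — not met.
(ii): F AND F → false.
(iii) site inspected — fails.
(b) = F OR F OR F = false.
(2): T AND F → false.
(i) holds permit — fails.
(ii) ≤ 8 hrs duration — fails.
(a): F OR F → false.
(b) weather ok — met.
(3) = F AND T = false.
Overall: F OR F OR F → false.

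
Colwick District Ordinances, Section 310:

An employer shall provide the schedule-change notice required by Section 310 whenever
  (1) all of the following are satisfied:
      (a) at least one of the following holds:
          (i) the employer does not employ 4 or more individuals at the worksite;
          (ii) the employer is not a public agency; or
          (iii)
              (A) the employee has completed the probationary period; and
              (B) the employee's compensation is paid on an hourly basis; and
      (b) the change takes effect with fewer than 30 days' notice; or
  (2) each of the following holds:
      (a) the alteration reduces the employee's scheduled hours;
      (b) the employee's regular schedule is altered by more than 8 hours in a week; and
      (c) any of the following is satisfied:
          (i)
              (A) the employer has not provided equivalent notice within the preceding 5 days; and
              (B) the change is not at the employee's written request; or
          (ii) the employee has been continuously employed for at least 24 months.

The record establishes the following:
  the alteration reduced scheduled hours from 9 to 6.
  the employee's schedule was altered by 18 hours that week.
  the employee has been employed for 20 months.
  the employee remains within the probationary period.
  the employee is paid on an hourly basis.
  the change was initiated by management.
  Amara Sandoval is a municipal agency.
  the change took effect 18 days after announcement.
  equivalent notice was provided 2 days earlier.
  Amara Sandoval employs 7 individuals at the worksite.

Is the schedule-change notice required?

No — not required.

(i) not (≥ 4 at site) — not satisfied.
(ii) not (public agency) — not satisfied.
(A) past probation — not met.
(B) hourly-paid — met.
(iii): F AND T → false.
(a): F OR F OR F → false.
(b) < 30 days' notice — holds.
So (1) is not satisfied (F AND T).
(a) hours reduced — satisfied.
(b) schedule shift > 8h — met.
(A) no recent notice — fails.
(B) not employee-requested — satisfied.
(i): F AND T → false.
(ii) tenure ≥ 24 mo. — fails.
So (c) is not satisfied (F OR F).
(2): T AND T AND F → false.
Overall: F OR F → false.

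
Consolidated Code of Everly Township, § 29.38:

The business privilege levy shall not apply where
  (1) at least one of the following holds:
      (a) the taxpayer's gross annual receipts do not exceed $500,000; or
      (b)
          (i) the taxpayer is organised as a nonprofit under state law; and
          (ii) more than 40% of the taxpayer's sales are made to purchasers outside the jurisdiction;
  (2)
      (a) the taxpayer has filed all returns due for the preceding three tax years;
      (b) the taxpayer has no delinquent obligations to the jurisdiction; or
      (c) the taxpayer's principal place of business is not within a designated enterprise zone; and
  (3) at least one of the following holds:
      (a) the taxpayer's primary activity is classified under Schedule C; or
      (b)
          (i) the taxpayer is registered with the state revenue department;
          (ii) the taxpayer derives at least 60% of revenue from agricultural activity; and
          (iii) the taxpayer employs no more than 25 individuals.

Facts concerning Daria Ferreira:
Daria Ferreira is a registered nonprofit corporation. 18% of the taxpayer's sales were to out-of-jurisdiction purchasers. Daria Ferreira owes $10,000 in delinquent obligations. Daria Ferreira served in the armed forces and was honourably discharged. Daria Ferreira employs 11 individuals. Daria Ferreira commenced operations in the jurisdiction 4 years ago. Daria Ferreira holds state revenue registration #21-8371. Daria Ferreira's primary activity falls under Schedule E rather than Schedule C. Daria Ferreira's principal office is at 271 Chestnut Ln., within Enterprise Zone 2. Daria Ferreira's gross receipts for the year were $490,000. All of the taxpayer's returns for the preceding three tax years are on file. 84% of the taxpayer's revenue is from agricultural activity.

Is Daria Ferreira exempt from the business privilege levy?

(a) receipts ≤ $500,000 — holds.
(i) nonprofit — holds.
(ii) >40% out-of-jur. sales — not met.
So (b) is not satisfied (T AND F).
(1) = T OR F = true.
(a) returns current — met.
(b) no delinquency — not satisfied.
(c) not (in enterprise zone) — not met.
(2): T OR F OR F → true.
(a) Schedule C activity — not met.
(i) state-registered — met.
(ii) ≥60% agricultural — holds.
(iii) ≤ 25 employees — holds.
(b) = T AND T AND T = true.
(3): F OR T → true.
So Overall is satisfied (T AND T AND T).

Yes — exempt.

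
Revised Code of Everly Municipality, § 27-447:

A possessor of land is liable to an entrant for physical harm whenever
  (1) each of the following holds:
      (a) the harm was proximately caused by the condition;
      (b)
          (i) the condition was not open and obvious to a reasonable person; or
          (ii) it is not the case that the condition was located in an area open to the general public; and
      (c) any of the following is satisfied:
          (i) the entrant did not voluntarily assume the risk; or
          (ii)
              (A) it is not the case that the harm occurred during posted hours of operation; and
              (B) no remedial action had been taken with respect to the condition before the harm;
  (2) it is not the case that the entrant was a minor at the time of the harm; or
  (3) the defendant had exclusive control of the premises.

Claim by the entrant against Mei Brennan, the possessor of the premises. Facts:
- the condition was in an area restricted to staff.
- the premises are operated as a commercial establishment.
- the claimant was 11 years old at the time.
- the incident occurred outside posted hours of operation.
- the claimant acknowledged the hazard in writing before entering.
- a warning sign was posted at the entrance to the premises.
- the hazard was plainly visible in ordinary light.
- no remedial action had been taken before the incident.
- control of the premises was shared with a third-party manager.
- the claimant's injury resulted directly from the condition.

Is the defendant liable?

(a) proximate cause — met.
(i) not open/obvious — not met.
(ii) not (public area) — holds.
So (b) is satisfied (F OR T).
(i) no assumed risk — not met.
(A) not (during posted hours) — holds.
(B) no remedial action — satisfied.
So (ii) is satisfied (T AND T).
(c): F OR T → true.
(1): T AND T AND T → true.
(2) not (entrant a minor) — not satisfied.
(3) exclusive control — not met.
Overall: T OR F OR F → true.

Yes — liable.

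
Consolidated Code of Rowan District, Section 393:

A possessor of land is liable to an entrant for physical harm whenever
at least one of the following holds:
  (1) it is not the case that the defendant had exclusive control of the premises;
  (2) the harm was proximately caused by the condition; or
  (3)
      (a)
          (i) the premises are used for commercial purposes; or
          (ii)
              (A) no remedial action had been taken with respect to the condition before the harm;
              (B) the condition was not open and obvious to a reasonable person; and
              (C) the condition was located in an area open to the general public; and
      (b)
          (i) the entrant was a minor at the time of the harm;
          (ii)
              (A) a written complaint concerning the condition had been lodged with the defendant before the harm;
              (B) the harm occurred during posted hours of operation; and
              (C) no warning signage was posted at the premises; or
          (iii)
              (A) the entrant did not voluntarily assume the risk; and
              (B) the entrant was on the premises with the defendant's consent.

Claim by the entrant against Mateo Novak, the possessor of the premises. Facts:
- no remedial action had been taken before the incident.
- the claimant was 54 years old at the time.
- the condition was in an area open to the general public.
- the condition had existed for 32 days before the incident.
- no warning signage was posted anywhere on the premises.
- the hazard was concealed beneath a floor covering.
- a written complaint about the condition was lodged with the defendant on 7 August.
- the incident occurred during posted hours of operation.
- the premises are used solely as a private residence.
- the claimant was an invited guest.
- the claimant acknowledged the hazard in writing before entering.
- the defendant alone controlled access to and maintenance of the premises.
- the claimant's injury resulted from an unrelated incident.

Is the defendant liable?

Yes — liable.

(1) not (exclusive control) — fails.
(2) proximate cause — not satisfied.
(i) commercial use — not satisfied.
(A) no remedial action — holds.
(B) not open/obvious — satisfied.
(C) public area — holds.
(ii): T AND T AND T → true.
(a) = F OR T = true.
(i) entrant a minor — fails.
(A) complaint lodged — holds.
(B) during posted hours — met.
(C) no signage posted — satisfied.
(ii) = T AND T AND T = true.
(A) no assumed risk — not satisfied.
(B) consent to enter — met.
(iii) = F AND T = false.
So (b) is satisfied (F OR T OR F).
So (3) is satisfied (T AND T).
Overall = F OR F OR T = true.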